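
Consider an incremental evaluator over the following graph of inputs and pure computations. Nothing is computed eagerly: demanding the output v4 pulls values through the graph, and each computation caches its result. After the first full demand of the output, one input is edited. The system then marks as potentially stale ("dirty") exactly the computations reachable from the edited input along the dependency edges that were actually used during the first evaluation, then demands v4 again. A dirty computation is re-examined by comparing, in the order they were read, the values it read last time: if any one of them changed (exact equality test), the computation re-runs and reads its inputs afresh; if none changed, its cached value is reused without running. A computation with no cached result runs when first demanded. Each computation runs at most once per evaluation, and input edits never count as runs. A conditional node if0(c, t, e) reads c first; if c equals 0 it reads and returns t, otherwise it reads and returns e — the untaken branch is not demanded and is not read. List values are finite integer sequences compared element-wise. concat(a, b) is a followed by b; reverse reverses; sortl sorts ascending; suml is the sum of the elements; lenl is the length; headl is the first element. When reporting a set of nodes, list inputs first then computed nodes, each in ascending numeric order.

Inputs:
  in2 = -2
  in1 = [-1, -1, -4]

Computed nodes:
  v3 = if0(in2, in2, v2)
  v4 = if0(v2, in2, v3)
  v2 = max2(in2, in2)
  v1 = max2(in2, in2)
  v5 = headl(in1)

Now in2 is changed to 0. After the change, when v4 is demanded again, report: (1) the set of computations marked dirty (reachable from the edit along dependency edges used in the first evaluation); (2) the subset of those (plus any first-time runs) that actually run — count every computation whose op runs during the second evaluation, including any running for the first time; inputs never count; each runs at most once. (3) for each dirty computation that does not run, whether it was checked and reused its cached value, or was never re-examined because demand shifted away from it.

Initial pass — values computed on the first demand:
  v2 = max2(-2, -2) = -2
  v3 = if0(in2=-2 -> else branch v2) = -2
  v4 = if0(v2=-2 -> else branch v3) = -2

Second demand — change propagation:
  v2: re-runs because in2 -2->0; in2 -2->0; new result 0.
  v3: dirty yet unreached — the second evaluation never asks for it.
  v4: re-runs because v2 -2->0; new result 0.

The important point: the flipped condition redirects demand; v3 is left stale, never re-checked.

Dirty set: v2, v3, v4.
Run set: v2, v4 (2 run).
Left stale — demand moved off them: v3.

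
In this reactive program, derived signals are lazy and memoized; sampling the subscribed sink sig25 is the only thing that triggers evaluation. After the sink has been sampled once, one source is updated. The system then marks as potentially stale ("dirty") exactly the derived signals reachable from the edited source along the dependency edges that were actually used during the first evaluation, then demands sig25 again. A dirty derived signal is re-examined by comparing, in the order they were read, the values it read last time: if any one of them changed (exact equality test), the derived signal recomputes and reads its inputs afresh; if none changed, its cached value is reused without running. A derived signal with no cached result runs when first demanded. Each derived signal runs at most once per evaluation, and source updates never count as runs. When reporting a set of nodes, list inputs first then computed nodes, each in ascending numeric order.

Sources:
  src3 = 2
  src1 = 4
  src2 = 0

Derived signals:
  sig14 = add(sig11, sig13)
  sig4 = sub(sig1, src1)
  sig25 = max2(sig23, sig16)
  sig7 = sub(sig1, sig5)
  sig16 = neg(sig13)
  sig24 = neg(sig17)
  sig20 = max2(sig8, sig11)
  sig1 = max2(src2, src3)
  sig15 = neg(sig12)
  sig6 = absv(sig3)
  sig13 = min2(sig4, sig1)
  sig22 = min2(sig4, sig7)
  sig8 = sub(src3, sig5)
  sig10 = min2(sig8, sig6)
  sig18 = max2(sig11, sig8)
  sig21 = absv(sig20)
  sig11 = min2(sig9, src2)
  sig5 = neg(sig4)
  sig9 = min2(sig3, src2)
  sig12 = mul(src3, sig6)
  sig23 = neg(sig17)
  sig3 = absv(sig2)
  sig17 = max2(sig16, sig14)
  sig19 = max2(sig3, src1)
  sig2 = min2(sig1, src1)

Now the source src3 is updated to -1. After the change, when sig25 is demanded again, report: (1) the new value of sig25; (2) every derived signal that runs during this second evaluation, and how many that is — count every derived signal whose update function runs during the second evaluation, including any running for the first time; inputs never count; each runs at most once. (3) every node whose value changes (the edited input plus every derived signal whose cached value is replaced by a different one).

First demand of the output computes:
  sig1 = max2(0, 2) = 2
  sig2 = min2(2, 4) = 2
  sig3 = absv(2) = 2
  sig4 = sub(2, 4) = -2
  sig9 = min2(2, 0) = 0
  sig11 = min2(0, 0) = 0
  sig13 = min2(-2, 2) = -2
  sig14 = add(0, -2) = -2
  sig16 = neg(-2) = 2
  sig17 = max2(2, -2) = 2
  sig23 = neg(2) = -2
  sig25 = max2(-2, 2) = 2

After the edit, cleaning proceeds:
  sig1: a read changed (src3 2->-1) — executes, giving 0.
  sig2: a read changed (sig1 2->0) — executes, giving 0.
  sig3: a read changed (sig2 2->0) — executes, giving 0.
  sig4: a read changed (sig1 2->0) — executes, giving -4.
  sig9: a read changed (sig3 2->0) — executes, giving 0 — identical to its old value.
  sig11: dirty, but its reads are unchanged (sig9 unchanged, src2 unchanged); cached 0 stands.
  sig13: a read changed (sig4 -2->-4; sig1 2->0) — executes, giving -4.
  sig14: a read changed (sig13 -2->-4) — executes, giving -4.
  sig16: a read changed (sig13 -2->-4) — executes, giving 4.
  sig17: a read changed (sig16 2->4; sig14 -2->-4) — executes, giving 4.
  sig23: a read changed (sig17 2->4) — executes, giving -4.
  sig25: a read changed (sig23 -2->-4; sig16 2->4) — executes, giving 4.

Note where the cutoff bites: sig11 is checked, finds nothing changed, and keeps its cache.

Demanding sig25 again yields 4.
11 derived signals run: sig1, sig2, sig3, sig4, sig9, sig13, sig14, sig16, sig17, sig23, sig25.
The nodes whose values change: src3, sig1, sig2, sig3, sig4, sig13, sig14, sig16, sig17, sig23, sig25.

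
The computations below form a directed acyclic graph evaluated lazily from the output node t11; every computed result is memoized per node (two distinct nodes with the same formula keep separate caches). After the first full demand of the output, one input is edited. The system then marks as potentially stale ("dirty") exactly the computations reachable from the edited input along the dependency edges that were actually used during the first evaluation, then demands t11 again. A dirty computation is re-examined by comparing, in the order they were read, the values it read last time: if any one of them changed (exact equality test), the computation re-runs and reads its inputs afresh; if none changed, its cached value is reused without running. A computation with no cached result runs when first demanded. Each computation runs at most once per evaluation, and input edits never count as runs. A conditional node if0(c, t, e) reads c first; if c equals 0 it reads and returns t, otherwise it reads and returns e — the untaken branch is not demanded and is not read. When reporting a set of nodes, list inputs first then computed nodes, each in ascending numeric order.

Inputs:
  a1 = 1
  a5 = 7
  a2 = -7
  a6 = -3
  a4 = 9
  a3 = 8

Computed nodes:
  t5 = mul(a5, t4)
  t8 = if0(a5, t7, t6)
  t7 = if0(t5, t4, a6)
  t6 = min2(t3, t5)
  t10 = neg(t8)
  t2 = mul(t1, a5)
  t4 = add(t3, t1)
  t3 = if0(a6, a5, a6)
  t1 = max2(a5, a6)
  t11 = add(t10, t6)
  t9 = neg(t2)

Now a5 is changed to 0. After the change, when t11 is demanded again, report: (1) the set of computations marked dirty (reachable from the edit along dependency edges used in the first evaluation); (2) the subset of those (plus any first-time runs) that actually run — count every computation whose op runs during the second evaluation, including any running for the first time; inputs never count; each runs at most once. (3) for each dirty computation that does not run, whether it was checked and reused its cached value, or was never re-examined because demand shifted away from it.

First demand of the output computes:
  t1 = max2(7, -3) = 7
  t3 = if0(a6=-3 -> else branch a6) = -3
  t4 = add(-3, 7) = 4
  t5 = mul(7, 4) = 28
  t6 = min2(-3, 28) = -3
  t8 = if0(a5=7 -> else branch t6) = -3
  t10 = neg(-3) = 3
  t11 = add(3, -3) = 0

After the edit, cleaning proceeds:
  t1: a read changed (a5 7->0) — executes, giving 0.
  t4: a read changed (t1 7->0) — executes, giving -3.
  t5: a read changed (a5 7->0; t4 4->-3) — executes, giving 0.
  t6: a read changed (t5 28->0) — executes, giving -3 — identical to its old value.
  t7: had never run; runs now, result -3.
  t8: a read changed (a5 7->0) — executes, giving -3 — identical to its old value.
  t10: dirty, but its reads are unchanged (t8 unchanged); cached 3 stands.
  t11: dirty, but its reads are unchanged (t10 unchanged, t6 unchanged); cached 0 stands.

Note the branch switch — t7 had no cache and runs now for the first time.

The edit dirties: t1, t4, t5, t6, t8, t10, t11.
6 computations run: t1, t4, t5, t6, t7, t8.
Cache hits after checking: t10, t11.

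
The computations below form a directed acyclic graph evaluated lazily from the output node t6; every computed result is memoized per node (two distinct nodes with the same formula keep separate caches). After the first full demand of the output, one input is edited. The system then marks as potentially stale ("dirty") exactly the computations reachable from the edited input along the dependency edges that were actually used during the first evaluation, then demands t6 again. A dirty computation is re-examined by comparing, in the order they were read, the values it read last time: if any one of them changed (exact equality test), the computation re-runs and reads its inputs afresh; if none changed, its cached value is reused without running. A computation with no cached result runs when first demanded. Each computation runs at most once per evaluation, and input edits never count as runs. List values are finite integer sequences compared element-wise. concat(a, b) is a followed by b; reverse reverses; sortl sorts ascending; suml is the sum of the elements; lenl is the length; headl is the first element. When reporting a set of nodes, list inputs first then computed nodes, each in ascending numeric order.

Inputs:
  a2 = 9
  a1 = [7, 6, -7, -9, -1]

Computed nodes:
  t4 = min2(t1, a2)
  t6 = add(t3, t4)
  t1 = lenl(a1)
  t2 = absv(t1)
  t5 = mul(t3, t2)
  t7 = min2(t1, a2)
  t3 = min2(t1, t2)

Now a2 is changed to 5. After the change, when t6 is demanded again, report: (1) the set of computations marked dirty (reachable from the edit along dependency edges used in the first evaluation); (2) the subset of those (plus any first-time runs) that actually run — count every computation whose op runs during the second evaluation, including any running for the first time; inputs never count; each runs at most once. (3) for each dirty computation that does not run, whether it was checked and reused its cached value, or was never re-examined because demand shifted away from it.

The edit dirties: t4, t6.
1 computations run: t4.
Cache hits after checking: t6.
Note the absorption at t4: it re-runs yet its value is the same, leaving the output's value untouched.

First demand of the output computes:
  t1 = lenl([7, 6, -7, -9, -1]) = 5
  t2 = absv(5) = 5
  t3 = min2(5, 5) = 5
  t4 = min2(5, 9) = 5
  t6 = add(5, 5) = 10

After the edit, cleaning proceeds:
  t4: a read changed (a2 9->5) — executes, giving 5 — identical to its old value.
  t6: dirty, but its reads are unchanged (t3 unchanged, t4 unchanged); cached 10 stands.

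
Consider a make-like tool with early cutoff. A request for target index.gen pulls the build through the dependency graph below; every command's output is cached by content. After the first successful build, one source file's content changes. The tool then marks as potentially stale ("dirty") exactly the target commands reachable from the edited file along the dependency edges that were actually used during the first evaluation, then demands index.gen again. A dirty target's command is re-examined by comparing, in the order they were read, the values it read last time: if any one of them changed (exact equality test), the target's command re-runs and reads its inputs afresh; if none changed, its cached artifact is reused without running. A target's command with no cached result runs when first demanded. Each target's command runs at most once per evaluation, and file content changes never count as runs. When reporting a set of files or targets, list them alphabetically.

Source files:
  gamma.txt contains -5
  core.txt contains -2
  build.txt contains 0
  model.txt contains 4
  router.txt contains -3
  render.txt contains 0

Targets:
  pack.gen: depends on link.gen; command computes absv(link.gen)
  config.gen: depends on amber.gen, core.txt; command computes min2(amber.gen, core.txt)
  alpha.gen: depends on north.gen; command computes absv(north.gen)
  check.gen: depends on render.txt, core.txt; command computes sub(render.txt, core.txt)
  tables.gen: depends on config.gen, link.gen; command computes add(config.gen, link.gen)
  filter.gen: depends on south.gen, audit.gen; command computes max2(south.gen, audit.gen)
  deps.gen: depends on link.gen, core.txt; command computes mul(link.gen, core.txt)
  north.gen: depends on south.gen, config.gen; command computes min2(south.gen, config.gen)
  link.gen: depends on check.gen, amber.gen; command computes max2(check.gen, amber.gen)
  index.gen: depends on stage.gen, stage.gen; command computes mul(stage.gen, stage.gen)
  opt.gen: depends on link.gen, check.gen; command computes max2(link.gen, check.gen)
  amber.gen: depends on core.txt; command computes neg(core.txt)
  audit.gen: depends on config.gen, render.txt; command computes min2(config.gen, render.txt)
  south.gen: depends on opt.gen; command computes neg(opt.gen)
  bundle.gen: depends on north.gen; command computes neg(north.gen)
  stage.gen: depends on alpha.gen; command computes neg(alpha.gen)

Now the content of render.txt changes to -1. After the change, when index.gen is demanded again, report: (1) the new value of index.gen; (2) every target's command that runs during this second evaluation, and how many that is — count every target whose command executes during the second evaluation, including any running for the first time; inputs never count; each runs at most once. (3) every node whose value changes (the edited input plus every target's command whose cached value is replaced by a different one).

First demand of the output computes:
  amber.gen = neg(-2) = 2
  check.gen = sub(0, -2) = 2
  config.gen = min2(2, -2) = -2
  link.gen = max2(2, 2) = 2
  opt.gen = max2(2, 2) = 2
  south.gen = neg(2) = -2
  north.gen = min2(-2, -2) = -2
  alpha.gen = absv(-2) = 2
  stage.gen = neg(2) = -2
  index.gen = mul(-2, -2) = 4

After the edit, cleaning proceeds:
  check.gen: a read changed (render.txt 0->-1) — executes, giving 1.
  link.gen: a read changed (check.gen 2->1) — executes, giving 2 — identical to its old value.
  opt.gen: a read changed (check.gen 2->1) — executes, giving 2 — identical to its old value.
  south.gen: dirty, but its reads are unchanged (opt.gen unchanged); cached -2 stands.
  north.gen: dirty, but its reads are unchanged (south.gen unchanged, config.gen unchanged); cached -2 stands.
  alpha.gen: dirty, but its reads are unchanged (north.gen unchanged); cached 2 stands.
  stage.gen: dirty, but its reads are unchanged (alpha.gen unchanged); cached -2 stands.
  index.gen: dirty, but its reads are unchanged (stage.gen unchanged, stage.gen unchanged); cached 4 stands.

Note where the cutoff bites: south.gen is checked, finds nothing changed, and keeps its cache.

Demanding index.gen again yields 4.
3 target commands run: check.gen, link.gen, opt.gen.
The nodes whose values change: check.gen, render.txt.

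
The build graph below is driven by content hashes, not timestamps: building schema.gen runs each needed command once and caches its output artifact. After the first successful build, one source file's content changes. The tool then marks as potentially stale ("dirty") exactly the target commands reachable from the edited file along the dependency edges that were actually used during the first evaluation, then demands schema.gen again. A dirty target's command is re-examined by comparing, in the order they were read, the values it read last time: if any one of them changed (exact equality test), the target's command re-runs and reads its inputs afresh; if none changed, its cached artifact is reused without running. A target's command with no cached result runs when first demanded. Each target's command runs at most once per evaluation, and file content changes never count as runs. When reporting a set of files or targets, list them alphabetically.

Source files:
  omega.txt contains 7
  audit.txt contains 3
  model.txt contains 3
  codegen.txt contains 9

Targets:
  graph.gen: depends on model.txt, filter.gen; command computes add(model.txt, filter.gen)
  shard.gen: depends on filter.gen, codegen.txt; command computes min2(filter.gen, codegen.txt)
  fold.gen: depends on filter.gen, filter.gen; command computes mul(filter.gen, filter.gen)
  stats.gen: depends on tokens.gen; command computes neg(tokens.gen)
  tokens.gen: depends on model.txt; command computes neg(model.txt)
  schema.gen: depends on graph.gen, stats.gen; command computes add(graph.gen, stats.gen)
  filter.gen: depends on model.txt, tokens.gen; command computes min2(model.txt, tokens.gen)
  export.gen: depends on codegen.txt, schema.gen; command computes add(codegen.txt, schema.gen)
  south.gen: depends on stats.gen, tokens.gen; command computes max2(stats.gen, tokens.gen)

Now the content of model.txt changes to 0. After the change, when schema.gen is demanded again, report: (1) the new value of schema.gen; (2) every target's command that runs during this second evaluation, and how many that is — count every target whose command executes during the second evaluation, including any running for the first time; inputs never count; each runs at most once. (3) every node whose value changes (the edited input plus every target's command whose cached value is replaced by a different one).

schema.gen now evaluates to 0.
Run set: filter.gen, graph.gen, schema.gen, stats.gen, tokens.gen (5 run).
Changed values: filter.gen, model.txt, schema.gen, stats.gen, tokens.gen.

Initial pass — values computed on the first demand:
  tokens.gen = neg(3) = -3
  filter.gen = min2(3, -3) = -3
  graph.gen = add(3, -3) = 0
  stats.gen = neg(-3) = 3
  schema.gen = add(0, 3) = 3

Second demand — change propagation:
  tokens.gen: re-runs because model.txt 3->0; new result 0.
  filter.gen: re-runs because model.txt 3->0; tokens.gen -3->0; new result 0.
  graph.gen: re-runs because model.txt 3->0; filter.gen -3->0; new result 0 (unchanged).
  stats.gen: re-runs because tokens.gen -3->0; new result 0.
  schema.gen: re-runs because stats.gen 3->0; new result 0.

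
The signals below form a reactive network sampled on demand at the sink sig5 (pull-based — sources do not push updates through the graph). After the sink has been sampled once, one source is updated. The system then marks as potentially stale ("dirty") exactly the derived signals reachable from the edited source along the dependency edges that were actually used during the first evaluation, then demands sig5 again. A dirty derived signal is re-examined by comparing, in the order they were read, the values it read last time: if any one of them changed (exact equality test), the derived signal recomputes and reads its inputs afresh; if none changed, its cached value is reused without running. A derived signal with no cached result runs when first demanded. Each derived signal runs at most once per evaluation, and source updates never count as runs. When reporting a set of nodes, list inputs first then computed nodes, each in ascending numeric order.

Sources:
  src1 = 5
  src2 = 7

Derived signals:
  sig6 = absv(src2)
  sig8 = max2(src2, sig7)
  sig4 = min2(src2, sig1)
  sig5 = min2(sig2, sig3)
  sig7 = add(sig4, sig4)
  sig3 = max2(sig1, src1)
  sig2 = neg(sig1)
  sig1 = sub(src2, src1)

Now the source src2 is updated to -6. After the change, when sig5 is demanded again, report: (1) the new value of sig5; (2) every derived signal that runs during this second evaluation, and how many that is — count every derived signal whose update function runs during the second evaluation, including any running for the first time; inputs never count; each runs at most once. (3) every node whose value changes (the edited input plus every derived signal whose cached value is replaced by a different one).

Initial pass — values computed on the first demand:
  sig1 = sub(7, 5) = 2
  sig2 = neg(2) = -2
  sig3 = max2(2, 5) = 5
  sig5 = min2(-2, 5) = -2

Second demand — change propagation:
  sig1: re-runs because src2 7->-6; new result -11.
  sig2: re-runs because sig1 2->-11; new result 11.
  sig3: re-runs because sig1 2->-11; new result 5 (unchanged).
  sig5: re-runs because sig2 -2->11; new result 5.

sig5 now evaluates to 5.
Run set: sig1, sig2, sig3, sig5 (4 run).
Changed values: src2, sig1, sig2, sig5.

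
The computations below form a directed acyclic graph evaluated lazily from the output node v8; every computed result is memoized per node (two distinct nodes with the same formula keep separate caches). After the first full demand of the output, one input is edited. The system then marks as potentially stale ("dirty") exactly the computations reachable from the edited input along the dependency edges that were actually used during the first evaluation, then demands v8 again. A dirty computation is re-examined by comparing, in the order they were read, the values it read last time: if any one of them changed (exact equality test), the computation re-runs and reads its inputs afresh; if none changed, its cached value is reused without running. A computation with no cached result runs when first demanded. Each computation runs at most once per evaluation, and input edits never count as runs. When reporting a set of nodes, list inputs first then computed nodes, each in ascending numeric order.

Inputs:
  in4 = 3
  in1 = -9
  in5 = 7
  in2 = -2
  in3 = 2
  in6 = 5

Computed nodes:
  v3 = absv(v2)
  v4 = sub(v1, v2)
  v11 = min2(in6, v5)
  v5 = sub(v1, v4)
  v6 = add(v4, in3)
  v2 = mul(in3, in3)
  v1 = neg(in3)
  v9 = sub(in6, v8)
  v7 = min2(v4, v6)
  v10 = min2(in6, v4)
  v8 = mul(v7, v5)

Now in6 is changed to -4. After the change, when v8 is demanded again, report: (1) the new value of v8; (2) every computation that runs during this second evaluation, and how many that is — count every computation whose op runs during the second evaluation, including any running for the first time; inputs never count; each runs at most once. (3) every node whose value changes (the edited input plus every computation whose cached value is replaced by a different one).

Demanding v8 again yields -24.
0 computations run: none.
The nodes whose values change: in6.
Note the shortcut — in6 feeds only undemanded nodes, so no recomputation happens.

First demand of the output computes:
  v1 = neg(2) = -2
  v2 = mul(2, 2) = 4
  v4 = sub(-2, 4) = -6
  v5 = sub(-2, -6) = 4
  v6 = add(-6, 2) = -4
  v7 = min2(-6, -4) = -6
  v8 = mul(-6, 4) = -24

After the edit, cleaning proceeds:
  in6 only reaches undemanded nodes; the second demand re-runs nothing.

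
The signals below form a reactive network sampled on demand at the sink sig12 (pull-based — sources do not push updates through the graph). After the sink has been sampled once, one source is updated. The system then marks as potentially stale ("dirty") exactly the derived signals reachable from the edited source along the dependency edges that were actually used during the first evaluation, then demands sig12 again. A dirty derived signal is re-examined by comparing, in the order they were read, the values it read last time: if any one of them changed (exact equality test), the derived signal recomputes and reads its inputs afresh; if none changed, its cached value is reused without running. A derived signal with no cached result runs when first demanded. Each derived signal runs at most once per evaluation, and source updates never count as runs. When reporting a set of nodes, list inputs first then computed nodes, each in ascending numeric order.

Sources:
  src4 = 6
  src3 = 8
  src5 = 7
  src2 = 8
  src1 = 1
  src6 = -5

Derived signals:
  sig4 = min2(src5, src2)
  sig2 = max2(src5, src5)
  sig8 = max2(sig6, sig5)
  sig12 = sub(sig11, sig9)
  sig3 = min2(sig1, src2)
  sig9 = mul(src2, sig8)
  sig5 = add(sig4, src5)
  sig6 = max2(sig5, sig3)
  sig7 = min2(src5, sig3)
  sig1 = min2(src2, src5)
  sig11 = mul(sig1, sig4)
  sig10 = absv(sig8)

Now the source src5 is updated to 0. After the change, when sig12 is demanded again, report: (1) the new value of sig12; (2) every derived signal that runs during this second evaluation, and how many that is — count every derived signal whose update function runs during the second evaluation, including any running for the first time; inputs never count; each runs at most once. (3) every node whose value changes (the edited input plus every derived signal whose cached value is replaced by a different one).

Initial pass — values computed on the first demand:
  sig1 = min2(8, 7) = 7
  sig3 = min2(7, 8) = 7
  sig4 = min2(7, 8) = 7
  sig5 = add(7, 7) = 14
  sig6 = max2(14, 7) = 14
  sig8 = max2(14, 14) = 14
  sig9 = mul(8, 14) = 112
  sig11 = mul(7, 7) = 49
  sig12 = sub(49, 112) = -63

Second demand — change propagation:
  sig1: re-runs because src5 7->0; new result 0.
  sig3: re-runs because sig1 7->0; new result 0.
  sig4: re-runs because src5 7->0; new result 0.
  sig5: re-runs because sig4 7->0; src5 7->0; new result 0.
  sig6: re-runs because sig5 14->0; sig3 7->0; new result 0.
  sig8: re-runs because sig6 14->0; sig5 14->0; new result 0.
  sig9: re-runs because sig8 14->0; new result 0.
  sig11: re-runs because sig1 7->0; sig4 7->0; new result 0.
  sig12: re-runs because sig11 49->0; sig9 112->0; new result 0.

sig12 now evaluates to 0.
Run set: sig1, sig3, sig4, sig5, sig6, sig8, sig9, sig11, sig12 (9 run).
Changed values: src5, sig1, sig3, sig4, sig5, sig6, sig8, sig9, sig11, sig12.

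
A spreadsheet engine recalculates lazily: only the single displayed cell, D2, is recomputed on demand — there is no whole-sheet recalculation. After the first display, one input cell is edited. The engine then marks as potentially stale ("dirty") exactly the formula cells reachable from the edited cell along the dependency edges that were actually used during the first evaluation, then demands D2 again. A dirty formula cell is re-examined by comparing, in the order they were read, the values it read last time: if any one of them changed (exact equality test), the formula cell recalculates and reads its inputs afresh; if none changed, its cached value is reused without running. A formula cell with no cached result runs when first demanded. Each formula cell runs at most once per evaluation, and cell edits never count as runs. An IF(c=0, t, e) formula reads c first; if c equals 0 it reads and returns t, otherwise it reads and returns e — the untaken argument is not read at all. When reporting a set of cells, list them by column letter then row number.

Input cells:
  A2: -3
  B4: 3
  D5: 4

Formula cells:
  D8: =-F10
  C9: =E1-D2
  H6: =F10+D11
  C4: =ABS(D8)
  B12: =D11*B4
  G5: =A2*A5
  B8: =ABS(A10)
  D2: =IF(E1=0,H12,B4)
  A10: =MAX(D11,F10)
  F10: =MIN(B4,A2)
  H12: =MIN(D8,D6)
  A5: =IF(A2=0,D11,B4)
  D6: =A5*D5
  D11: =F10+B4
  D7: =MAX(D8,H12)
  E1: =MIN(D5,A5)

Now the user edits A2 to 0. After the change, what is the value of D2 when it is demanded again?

New value of D2: 3.
Key observation: a condition flipped, so demand reaches new nodes — D11, F10 run for the first time.

First evaluation (everything demanded from the output):
  A5 = IF(A2=0: A2=-3 -> else branch B4) = 3
  E1 = MIN(4, 3) = 3
  D2 = IF(E1=0: E1=3 -> else branch B4) = 3

Propagation after the edit:
  F10: demanded for the first time — runs, produces 0.
  D11: demanded for the first time — runs, produces 3.
  A5: runs — A2 -3->0; result 3 (same value as before).
  E1: checked — values it read are unchanged (D5 unchanged, A5 unchanged); reused cached 3 without running.
  D2: checked — values it read are unchanged (E1 unchanged, B4 unchanged); reused cached 3 without running.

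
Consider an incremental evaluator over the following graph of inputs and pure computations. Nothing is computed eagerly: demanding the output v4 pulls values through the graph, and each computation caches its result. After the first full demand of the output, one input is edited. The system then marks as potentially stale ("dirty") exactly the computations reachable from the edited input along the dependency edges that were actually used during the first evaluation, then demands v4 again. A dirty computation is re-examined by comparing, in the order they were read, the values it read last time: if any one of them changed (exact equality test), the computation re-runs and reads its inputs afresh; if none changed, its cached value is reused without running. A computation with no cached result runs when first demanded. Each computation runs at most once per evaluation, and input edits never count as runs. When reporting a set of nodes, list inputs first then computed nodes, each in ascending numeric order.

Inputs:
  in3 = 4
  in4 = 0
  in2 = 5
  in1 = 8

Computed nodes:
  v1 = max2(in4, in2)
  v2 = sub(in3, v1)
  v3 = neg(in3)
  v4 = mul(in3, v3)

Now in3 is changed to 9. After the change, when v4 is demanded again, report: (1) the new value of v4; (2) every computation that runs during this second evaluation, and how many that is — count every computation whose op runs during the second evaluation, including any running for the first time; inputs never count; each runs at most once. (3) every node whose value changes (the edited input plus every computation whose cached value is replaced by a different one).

Initial pass — values computed on the first demand:
  v3 = neg(4) = -4
  v4 = mul(4, -4) = -16

Second demand — change propagation:
  v3: re-runs because in3 4->9; new result -9.
  v4: re-runs because in3 4->9; v3 -4->-9; new result -81.

v4 now evaluates to -81.
Run set: v3, v4 (2 run).
Changed values: in3, v3, v4.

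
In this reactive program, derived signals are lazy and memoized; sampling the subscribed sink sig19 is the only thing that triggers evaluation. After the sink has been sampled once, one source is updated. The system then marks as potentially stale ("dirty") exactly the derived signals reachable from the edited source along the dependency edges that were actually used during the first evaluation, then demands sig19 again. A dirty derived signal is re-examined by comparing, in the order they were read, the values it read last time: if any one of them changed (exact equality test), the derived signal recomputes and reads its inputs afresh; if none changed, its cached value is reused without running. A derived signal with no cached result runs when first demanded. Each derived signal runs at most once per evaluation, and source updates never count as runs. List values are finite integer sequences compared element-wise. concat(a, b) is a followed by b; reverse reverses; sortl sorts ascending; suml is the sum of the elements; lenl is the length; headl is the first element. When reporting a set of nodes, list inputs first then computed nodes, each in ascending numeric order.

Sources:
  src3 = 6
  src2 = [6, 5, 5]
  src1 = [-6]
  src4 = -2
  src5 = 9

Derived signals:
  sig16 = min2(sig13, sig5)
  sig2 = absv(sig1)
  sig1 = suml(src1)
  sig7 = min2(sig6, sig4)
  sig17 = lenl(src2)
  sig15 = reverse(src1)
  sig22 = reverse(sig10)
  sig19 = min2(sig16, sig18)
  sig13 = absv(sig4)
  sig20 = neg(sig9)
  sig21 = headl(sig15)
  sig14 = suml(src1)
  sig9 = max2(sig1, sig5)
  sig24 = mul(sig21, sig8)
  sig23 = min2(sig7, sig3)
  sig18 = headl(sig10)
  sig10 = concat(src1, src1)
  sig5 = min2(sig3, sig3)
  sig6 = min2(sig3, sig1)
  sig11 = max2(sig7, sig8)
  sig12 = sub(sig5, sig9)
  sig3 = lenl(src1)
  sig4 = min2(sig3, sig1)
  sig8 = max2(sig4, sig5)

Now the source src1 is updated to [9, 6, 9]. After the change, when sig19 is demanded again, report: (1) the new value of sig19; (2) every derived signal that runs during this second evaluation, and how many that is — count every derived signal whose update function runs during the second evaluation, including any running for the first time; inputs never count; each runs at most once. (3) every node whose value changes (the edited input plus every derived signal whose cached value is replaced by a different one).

Demanding sig19 again yields 3.
9 derived signals run: sig1, sig3, sig4, sig5, sig10, sig13, sig16, sig18, sig19.
The nodes whose values change: src1, sig1, sig3, sig4, sig5, sig10, sig13, sig16, sig18, sig19.

First demand of the output computes:
  sig1 = suml([-6]) = -6
  sig3 = lenl([-6]) = 1
  sig4 = min2(1, -6) = -6
  sig5 = min2(1, 1) = 1
  sig10 = concat([-6], [-6]) = [-6, -6]
  sig13 = absv(-6) = 6
  sig16 = min2(6, 1) = 1
  sig18 = headl([-6, -6]) = -6
  sig19 = min2(1, -6) = -6

After the edit, cleaning proceeds:
  sig1: a read changed (src1 [-6]->[9, 6, 9]) — executes, giving 24.
  sig3: a read changed (src1 [-6]->[9, 6, 9]) — executes, giving 3.
  sig4: a read changed (sig3 1->3; sig1 -6->24) — executes, giving 3.
  sig5: a read changed (sig3 1->3; sig3 1->3) — executes, giving 3.
  sig10: a read changed (src1 [-6]->[9, 6, 9]; src1 [-6]->[9, 6, 9]) — executes, giving [9, 6, 9, 9, 6, 9].
  sig13: a read changed (sig4 -6->3) — executes, giving 3.
  sig16: a read changed (sig13 6->3; sig5 1->3) — executes, giving 3.
  sig18: a read changed (sig10 [-6, -6]->[9, 6, 9, 9, 6, 9]) — executes, giving 9.
  sig19: a read changed (sig16 1->3; sig18 -6->9) — executes, giving 3.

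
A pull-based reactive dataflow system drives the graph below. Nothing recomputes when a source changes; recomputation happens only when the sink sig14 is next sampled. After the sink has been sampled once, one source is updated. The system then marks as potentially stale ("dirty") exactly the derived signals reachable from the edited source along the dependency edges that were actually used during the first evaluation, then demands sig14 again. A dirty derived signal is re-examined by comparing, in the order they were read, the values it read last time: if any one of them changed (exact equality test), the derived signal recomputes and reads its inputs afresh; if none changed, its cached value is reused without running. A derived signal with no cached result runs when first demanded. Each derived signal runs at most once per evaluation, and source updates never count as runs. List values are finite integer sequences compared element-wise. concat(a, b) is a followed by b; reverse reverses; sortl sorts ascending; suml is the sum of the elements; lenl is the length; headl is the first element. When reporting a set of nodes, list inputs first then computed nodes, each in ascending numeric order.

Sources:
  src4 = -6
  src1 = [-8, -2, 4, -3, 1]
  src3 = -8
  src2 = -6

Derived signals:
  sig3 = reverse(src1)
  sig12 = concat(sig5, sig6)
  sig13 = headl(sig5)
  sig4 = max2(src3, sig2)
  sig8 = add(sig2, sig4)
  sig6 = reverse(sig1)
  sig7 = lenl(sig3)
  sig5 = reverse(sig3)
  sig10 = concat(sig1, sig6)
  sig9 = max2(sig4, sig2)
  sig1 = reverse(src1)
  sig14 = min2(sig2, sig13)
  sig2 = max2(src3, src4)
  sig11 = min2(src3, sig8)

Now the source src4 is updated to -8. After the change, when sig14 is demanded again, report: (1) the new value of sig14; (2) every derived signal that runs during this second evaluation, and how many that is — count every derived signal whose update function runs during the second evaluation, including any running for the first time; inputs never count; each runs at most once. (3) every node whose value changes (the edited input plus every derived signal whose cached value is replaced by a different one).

New value of sig14: -8.
Derived signals that run: sig2, sig14 — 2 in total.
Values that change: src4, sig2.

First evaluation (everything demanded from the output):
  sig2 = max2(-8, -6) = -6
  sig3 = reverse([-8, -2, 4, -3, 1]) = [1, -3, 4, -2, -8]
  sig5 = reverse([1, -3, 4, -2, -8]) = [-8, -2, 4, -3, 1]
  sig13 = headl([-8, -2, 4, -3, 1]) = -8
  sig14 = min2(-6, -8) = -8

Propagation after the edit:
  sig2: runs — src4 -6->-8; result -8.
  sig14: runs — sig2 -6->-8; result -8 (same value as before).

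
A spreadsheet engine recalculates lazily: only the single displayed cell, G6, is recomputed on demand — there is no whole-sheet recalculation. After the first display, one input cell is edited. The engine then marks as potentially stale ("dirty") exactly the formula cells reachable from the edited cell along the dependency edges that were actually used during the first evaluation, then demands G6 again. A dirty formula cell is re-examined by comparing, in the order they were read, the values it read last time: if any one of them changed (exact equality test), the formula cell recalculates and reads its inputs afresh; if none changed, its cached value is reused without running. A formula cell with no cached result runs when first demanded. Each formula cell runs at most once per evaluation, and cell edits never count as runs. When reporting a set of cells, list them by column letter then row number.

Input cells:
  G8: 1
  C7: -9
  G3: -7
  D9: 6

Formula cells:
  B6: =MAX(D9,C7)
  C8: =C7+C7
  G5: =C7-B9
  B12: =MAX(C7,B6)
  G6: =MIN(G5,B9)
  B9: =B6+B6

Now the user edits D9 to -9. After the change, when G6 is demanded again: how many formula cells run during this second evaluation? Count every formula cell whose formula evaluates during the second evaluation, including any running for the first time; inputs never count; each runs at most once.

Formula cells that run: B6, B9, G5, G6 — 4 in total.

First evaluation (everything demanded from the output):
  B6 = MAX(6, -9) = 6
  B9 = 6 + 6 = 12
  G5 = -9 - 12 = -21
  G6 = MIN(-21, 12) = -21

Propagation after the edit:
  B6: runs — D9 6->-9; result -9.
  B9: runs — B6 6->-9; B6 6->-9; result -18.
  G5: runs — B9 12->-18; result 9.
  G6: runs — G5 -21->9; B9 12->-18; result -18.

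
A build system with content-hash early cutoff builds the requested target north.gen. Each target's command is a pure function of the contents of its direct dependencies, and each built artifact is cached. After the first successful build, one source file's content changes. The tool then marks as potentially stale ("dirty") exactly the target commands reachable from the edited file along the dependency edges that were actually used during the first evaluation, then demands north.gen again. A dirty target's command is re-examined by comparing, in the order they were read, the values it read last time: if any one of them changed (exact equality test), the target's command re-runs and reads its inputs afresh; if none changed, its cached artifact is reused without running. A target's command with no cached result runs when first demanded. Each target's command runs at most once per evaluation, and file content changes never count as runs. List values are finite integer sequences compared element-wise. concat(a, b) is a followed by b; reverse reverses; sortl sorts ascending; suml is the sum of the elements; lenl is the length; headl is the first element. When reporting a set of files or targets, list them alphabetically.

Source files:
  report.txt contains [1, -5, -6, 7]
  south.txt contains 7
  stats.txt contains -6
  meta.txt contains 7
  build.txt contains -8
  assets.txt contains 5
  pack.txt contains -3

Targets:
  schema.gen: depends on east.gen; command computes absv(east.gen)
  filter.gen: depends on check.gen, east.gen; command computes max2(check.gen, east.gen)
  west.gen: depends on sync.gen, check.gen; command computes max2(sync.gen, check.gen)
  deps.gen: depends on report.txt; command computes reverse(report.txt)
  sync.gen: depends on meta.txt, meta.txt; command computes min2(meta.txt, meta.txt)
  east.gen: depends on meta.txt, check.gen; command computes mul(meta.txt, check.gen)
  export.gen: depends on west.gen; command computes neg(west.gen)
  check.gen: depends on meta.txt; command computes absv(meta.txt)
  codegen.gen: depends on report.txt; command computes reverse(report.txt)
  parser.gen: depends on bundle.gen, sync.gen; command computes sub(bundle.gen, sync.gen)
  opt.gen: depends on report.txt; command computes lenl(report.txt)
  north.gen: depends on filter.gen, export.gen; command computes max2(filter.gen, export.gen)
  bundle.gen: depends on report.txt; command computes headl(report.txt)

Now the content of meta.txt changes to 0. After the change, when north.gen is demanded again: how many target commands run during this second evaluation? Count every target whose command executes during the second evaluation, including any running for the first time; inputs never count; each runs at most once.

Target commands that run: check.gen, east.gen, export.gen, filter.gen, north.gen, sync.gen, west.gen — 7 in total.

First evaluation (everything demanded from the output):
  check.gen = absv(7) = 7
  east.gen = mul(7, 7) = 49
  filter.gen = max2(7, 49) = 49
  sync.gen = min2(7, 7) = 7
  west.gen = max2(7, 7) = 7
  export.gen = neg(7) = -7
  north.gen = max2(49, -7) = 49

Propagation after the edit:
  check.gen: runs — meta.txt 7->0; result 0.
  east.gen: runs — meta.txt 7->0; check.gen 7->0; result 0.
  filter.gen: runs — check.gen 7->0; east.gen 49->0; result 0.
  sync.gen: runs — meta.txt 7->0; meta.txt 7->0; result 0.
  west.gen: runs — sync.gen 7->0; check.gen 7->0; result 0.
  export.gen: runs — west.gen 7->0; result 0.
  north.gen: runs — filter.gen 49->0; export.gen -7->0; result 0.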